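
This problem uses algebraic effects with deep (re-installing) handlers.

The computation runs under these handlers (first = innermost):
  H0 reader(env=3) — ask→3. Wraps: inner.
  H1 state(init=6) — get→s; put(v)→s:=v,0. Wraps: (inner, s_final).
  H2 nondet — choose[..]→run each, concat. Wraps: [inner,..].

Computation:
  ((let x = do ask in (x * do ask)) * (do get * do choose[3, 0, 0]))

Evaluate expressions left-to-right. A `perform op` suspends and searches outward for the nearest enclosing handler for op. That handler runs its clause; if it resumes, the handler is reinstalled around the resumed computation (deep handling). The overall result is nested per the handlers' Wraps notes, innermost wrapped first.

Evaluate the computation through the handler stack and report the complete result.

Working:
ask @ H0 ⇒ 3
ask @ H0 ⇒ 3
get @ H1 ⇒ 6
choose[3, 0, 0] @ H2
  branch[0] choose=3:
    H0 returns 162
    H1 returns (162, 6)
    H2 returns [(162, 6)]
  branch[1] choose=0:
    H0 returns 0
    H1 returns (0, 6)
    H2 returns [(0, 6)]
  branch[2] choose=0:
    H0 returns 0
    H1 returns (0, 6)
    H2 returns [(0, 6)]
= [(162, 6), (0, 6), (0, 6)]

Answer: [(162, 6), (0, 6), (0, 6)]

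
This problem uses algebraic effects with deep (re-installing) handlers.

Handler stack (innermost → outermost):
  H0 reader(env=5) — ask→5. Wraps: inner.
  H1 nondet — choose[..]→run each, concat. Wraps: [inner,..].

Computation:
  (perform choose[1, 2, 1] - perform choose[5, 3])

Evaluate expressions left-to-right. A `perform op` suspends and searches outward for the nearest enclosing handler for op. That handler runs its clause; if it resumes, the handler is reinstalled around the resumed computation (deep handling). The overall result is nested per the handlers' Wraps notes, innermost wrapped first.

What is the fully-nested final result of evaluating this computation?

Answer: [-4, -2, -3, -1, -4, -2]

Step-by-step:
choose[1, 2, 1] @ H1
  branch[0] choose=1:
    choose[5, 3] @ H1
      branch[0] choose=5:
        H0 returns -4
        H1 returns [-4]
      branch[1] choose=3:
        H0 returns -2
        H1 returns [-2]
  branch[1] choose=2:
    choose[5, 3] @ H1
      branch[0] choose=5:
        H0 returns -3
        H1 returns [-3]
      branch[1] choose=3:
        H0 returns -1
        H1 returns [-1]
  branch[2] choose=1:
    choose[5, 3] @ H1
      branch[0] choose=5:
        H0 returns -4
        H1 returns [-4]
      branch[1] choose=3:
        H0 returns -2
        H1 returns [-2]
= [-4, -2, -3, -1, -4, -2]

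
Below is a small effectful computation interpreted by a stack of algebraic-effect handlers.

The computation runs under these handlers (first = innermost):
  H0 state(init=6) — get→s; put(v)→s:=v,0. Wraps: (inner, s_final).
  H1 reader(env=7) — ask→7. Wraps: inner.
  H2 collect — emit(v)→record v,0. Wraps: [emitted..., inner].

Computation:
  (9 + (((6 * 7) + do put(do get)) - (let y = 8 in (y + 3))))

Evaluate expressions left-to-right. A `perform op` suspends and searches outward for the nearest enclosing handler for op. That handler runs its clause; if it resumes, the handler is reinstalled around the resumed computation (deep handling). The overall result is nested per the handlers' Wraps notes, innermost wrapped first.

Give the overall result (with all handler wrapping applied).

Answer: [(40, 6)]

Evaluation trace:
get @ H0 ⇒ 6
put(6) @ H0 ⇒ s:=6
H0 returns (40, 6)
H1 returns (40, 6)
H2 returns [(40, 6)]
= [(40, 6)]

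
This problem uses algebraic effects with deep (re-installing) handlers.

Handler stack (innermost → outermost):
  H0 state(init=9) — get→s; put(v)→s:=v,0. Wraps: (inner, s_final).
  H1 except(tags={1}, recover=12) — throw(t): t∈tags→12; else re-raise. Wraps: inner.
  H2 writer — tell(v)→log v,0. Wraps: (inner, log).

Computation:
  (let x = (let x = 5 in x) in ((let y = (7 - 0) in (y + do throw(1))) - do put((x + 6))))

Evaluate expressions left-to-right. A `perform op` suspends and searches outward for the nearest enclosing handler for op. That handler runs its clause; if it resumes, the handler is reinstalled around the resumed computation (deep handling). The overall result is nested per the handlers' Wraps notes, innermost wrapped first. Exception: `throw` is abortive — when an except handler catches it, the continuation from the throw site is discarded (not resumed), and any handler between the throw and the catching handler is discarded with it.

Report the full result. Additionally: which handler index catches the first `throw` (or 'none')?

Answer: (12, ()) ; first throw caught by: H1

Evaluation trace:
throw(1) @ H1 caught ⇒ 12
H2 returns (12, ())
= (12, ())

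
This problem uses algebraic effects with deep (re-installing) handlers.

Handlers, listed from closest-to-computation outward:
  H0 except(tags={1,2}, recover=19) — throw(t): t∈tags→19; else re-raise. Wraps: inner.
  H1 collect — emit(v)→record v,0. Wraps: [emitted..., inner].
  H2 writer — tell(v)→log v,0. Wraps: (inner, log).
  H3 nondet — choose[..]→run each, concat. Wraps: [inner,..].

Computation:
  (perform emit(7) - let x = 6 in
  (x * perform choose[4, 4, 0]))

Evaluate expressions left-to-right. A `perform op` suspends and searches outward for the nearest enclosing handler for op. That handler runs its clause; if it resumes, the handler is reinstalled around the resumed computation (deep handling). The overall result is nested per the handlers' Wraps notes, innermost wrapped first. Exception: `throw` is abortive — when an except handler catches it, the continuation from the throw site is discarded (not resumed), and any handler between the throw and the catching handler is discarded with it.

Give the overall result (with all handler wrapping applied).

Step-by-step:
emit(7) @ H1 ⇒ out+=7
choose[4, 4, 0] @ H3
  branch[0] choose=4:
    H0 returns -24
    H1 returns [7, -24]
    H2 returns ([7, -24], ())
    H3 returns [([7, -24], ())]
  branch[1] choose=4:
    H0 returns -24
    H1 returns [7, -24]
    H2 returns ([7, -24], ())
    H3 returns [([7, -24], ())]
  branch[2] choose=0:
    H0 returns 0
    H1 returns [7, 0]
    H2 returns ([7, 0], ())
    H3 returns [([7, 0], ())]
= [([7, -24], ()), ([7, -24], ()), ([7, 0], ())]

Answer: [([7, -24], ()), ([7, -24], ()), ([7, 0], ())]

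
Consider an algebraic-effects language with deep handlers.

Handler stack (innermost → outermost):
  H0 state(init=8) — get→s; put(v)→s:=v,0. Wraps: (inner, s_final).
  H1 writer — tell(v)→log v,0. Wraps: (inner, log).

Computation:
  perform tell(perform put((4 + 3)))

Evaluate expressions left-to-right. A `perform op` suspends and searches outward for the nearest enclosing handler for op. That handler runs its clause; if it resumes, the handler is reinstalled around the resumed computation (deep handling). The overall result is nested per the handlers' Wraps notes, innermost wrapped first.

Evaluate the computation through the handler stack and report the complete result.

Step-by-step:
put(7) @ H0 ⇒ s:=7
tell(0) @ H1 ⇒ log+=0
H0 returns (0, 7)
H1 returns ((0, 7), (0))
= ((0, 7), (0))

Answer: ((0, 7), (0))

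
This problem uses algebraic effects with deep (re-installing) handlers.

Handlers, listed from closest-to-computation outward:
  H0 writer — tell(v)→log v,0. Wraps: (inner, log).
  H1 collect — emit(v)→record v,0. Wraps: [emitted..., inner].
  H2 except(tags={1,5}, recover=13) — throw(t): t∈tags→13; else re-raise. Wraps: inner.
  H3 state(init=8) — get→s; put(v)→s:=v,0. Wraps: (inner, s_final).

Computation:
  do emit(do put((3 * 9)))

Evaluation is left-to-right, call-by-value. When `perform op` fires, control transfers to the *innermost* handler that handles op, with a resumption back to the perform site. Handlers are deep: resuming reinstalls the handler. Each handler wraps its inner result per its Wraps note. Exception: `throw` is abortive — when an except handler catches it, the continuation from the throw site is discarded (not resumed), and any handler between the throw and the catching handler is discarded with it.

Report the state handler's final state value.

Step-by-step:
put(27) @ H3 ⇒ s:=27
emit(0) @ H1 ⇒ out+=0
H0 returns (0, ())
H1 returns [0, (0, ())]
H2 returns [0, (0, ())]
H3 returns ([0, (0, ())], 27)
= ([0, (0, ())], 27)

Answer: 27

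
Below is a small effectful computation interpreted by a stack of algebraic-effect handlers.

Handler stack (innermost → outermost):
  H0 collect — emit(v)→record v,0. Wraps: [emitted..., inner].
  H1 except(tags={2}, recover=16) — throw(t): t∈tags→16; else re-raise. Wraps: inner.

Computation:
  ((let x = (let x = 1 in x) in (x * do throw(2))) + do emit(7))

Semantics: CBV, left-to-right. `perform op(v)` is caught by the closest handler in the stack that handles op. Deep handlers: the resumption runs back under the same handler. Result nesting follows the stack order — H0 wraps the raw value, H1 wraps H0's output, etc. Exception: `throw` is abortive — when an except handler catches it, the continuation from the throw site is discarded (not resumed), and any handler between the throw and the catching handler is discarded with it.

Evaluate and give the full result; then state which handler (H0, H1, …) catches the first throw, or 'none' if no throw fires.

Answer: 16 ; first throw caught by: H1

Step-by-step:
throw(2) @ H1 caught ⇒ 16
= 16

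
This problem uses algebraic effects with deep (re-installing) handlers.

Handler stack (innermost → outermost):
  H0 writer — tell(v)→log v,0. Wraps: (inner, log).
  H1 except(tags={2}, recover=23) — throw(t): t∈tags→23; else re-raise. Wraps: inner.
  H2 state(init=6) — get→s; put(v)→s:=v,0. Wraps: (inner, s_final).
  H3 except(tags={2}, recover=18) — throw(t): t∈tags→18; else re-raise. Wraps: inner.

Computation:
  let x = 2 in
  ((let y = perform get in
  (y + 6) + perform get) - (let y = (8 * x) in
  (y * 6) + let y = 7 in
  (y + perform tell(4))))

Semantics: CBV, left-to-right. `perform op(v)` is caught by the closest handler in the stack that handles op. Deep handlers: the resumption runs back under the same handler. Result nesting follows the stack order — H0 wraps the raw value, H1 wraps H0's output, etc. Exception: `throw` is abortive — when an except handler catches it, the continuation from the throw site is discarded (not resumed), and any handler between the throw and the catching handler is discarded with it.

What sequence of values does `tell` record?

Step-by-step:
get @ H2 ⇒ 6
get @ H2 ⇒ 6
tell(4) @ H0 ⇒ log+=4
H0 returns (-85, (4))
H1 returns (-85, (4))
H2 returns ((-85, (4)), 6)
H3 returns ((-85, (4)), 6)
= ((-85, (4)), 6)

Answer: (4)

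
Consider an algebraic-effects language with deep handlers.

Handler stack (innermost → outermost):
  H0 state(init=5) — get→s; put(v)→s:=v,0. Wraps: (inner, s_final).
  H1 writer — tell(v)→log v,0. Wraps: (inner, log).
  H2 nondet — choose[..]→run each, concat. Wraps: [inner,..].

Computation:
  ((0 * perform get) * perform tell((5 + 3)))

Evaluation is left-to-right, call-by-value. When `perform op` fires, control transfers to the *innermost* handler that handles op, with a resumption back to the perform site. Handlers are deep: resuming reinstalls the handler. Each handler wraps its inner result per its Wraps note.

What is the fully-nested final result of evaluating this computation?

Answer: [((0, 5), (8))]

Step-by-step:
get @ H0 ⇒ 5
tell(8) @ H1 ⇒ log+=8
H0 returns (0, 5)
H1 returns ((0, 5), (8))
H2 returns [((0, 5), (8))]
= [((0, 5), (8))]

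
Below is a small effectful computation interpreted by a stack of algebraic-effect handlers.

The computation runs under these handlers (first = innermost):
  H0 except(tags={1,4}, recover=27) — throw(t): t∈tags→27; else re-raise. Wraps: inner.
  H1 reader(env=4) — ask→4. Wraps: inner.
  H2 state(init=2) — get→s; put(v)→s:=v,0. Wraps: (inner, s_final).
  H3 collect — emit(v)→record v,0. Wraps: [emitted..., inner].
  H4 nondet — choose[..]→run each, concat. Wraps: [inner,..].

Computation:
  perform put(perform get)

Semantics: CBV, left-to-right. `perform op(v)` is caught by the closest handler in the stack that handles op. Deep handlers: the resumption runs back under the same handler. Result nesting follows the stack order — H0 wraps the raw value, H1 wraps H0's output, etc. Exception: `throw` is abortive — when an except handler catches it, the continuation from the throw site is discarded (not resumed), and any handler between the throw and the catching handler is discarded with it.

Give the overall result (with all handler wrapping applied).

Step-by-step:
get @ H2 ⇒ 2
put(2) @ H2 ⇒ s:=2
H0 returns 0
H1 returns 0
H2 returns (0, 2)
H3 returns [(0, 2)]
H4 returns [[(0, 2)]]
= [[(0, 2)]]

Answer: [[(0, 2)]]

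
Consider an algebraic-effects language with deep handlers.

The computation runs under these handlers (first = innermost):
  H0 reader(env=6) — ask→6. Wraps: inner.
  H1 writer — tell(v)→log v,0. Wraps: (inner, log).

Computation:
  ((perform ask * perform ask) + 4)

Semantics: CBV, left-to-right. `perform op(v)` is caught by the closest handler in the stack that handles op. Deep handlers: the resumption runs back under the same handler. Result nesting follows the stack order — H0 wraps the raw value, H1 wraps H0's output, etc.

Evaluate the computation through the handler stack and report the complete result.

Answer: (40, ())

Evaluation trace:
ask @ H0 ⇒ 6
ask @ H0 ⇒ 6
H0 returns 40
H1 returns (40, ())
= (40, ())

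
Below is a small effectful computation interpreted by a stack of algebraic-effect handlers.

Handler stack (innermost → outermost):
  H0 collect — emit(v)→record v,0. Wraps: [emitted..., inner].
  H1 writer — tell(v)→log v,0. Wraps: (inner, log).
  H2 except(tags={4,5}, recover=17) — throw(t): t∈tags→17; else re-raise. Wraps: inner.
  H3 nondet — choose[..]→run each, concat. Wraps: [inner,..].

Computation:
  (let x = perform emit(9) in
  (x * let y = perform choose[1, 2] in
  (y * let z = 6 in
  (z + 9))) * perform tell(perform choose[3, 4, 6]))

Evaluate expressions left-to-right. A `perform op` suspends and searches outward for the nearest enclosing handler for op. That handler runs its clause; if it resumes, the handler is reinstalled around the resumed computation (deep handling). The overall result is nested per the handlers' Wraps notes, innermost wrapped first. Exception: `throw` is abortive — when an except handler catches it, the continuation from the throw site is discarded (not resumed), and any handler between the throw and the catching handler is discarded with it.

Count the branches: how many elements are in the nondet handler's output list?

Working:
emit(9) @ H0 ⇒ out+=9
choose[1, 2] @ H3
  branch[0] choose=1:
    choose[3, 4, 6] @ H3
      branch[0] choose=3:
        tell(3) @ H1 ⇒ log+=3
        H0 returns [9, 0]
        H1 returns ([9, 0], (3))
        H2 returns ([9, 0], (3))
        H3 returns [([9, 0], (3))]
      branch[1] choose=4:
        tell(4) @ H1 ⇒ log+=4
        H0 returns [9, 0]
        H1 returns ([9, 0], (4))
        H2 returns ([9, 0], (4))
        H3 returns [([9, 0], (4))]
      branch[2] choose=6:
        tell(6) @ H1 ⇒ log+=6
        H0 returns [9, 0]
        H1 returns ([9, 0], (6))
        H2 returns ([9, 0], (6))
        H3 returns [([9, 0], (6))]
  branch[1] choose=2:
    choose[3, 4, 6] @ H3
      branch[0] choose=3:
        tell(3) @ H1 ⇒ log+=3
        H0 returns [9, 0]
        H1 returns ([9, 0], (3))
        H2 returns ([9, 0], (3))
        H3 returns [([9, 0], (3))]
      branch[1] choose=4:
        tell(4) @ H1 ⇒ log+=4
        H0 returns [9, 0]
        H1 returns ([9, 0], (4))
        H2 returns ([9, 0], (4))
        H3 returns [([9, 0], (4))]
      branch[2] choose=6:
        tell(6) @ H1 ⇒ log+=6
        H0 returns [9, 0]
        H1 returns ([9, 0], (6))
        H2 returns ([9, 0], (6))
        H3 returns [([9, 0], (6))]
= [([9, 0], (3)), ([9, 0], (4)), ([9, 0], (6)), ([9, 0], (3)), ([9, 0], (4)), ([9, 0], (6))]

Answer: 6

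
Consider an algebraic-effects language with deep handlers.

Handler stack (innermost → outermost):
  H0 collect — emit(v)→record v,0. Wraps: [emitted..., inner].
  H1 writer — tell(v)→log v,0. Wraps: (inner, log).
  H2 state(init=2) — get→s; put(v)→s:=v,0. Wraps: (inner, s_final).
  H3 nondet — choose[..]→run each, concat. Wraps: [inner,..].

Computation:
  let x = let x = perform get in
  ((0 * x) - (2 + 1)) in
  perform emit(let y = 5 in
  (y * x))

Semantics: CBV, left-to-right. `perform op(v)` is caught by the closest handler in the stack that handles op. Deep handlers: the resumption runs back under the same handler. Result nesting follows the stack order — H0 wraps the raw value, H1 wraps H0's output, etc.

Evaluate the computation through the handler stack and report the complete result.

Answer: [(([-15, 0], ()), 2)]

Working:
get @ H2 ⇒ 2
emit(-15) @ H0 ⇒ out+=-15
H0 returns [-15, 0]
H1 returns ([-15, 0], ())
H2 returns (([-15, 0], ()), 2)
H3 returns [(([-15, 0], ()), 2)]
= [(([-15, 0], ()), 2)]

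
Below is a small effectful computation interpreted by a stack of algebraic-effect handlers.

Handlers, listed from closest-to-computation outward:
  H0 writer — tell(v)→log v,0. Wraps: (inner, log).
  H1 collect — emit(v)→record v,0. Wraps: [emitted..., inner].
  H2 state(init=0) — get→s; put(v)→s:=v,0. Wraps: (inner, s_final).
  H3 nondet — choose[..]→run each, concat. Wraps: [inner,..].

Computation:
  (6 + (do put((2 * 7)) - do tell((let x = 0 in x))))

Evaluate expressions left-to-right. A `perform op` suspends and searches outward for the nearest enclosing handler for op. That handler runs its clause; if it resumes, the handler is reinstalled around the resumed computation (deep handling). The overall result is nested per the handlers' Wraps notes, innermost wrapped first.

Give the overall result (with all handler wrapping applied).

Step-by-step:
put(14) @ H2 ⇒ s:=14
tell(0) @ H0 ⇒ log+=0
H0 returns (6, (0))
H1 returns [(6, (0))]
H2 returns ([(6, (0))], 14)
H3 returns [([(6, (0))], 14)]
= [([(6, (0))], 14)]

Answer: [([(6, (0))], 14)]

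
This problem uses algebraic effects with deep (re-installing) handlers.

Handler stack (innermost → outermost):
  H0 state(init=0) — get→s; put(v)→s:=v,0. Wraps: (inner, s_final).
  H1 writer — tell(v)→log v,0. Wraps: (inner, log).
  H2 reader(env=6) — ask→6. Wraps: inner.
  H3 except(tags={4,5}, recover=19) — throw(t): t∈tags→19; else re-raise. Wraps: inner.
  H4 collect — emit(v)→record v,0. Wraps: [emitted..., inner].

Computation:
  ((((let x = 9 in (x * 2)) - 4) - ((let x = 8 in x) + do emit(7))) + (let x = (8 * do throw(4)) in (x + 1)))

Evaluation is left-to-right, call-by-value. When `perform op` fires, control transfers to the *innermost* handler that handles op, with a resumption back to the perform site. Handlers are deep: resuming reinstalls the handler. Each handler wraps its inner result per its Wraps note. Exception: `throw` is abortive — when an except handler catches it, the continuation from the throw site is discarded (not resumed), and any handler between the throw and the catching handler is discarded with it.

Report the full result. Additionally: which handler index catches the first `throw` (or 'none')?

Answer: [7, 19] ; first throw caught by: H3

Working:
emit(7) @ H4 ⇒ out+=7
throw(4) @ H3 caught ⇒ 19
H4 returns [7, 19]
= [7, 19]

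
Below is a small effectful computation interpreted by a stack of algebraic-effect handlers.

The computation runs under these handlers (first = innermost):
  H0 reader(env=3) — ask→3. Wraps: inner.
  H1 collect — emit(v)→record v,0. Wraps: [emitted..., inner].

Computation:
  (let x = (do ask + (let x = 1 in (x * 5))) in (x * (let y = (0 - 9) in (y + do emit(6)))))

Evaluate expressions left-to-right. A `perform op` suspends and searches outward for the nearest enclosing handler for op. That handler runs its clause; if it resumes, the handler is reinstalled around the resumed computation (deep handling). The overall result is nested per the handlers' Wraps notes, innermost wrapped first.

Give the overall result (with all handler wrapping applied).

Evaluation trace:
ask @ H0 ⇒ 3
emit(6) @ H1 ⇒ out+=6
H0 returns -72
H1 returns [6, -72]
= [6, -72]

Answer: [6, -72]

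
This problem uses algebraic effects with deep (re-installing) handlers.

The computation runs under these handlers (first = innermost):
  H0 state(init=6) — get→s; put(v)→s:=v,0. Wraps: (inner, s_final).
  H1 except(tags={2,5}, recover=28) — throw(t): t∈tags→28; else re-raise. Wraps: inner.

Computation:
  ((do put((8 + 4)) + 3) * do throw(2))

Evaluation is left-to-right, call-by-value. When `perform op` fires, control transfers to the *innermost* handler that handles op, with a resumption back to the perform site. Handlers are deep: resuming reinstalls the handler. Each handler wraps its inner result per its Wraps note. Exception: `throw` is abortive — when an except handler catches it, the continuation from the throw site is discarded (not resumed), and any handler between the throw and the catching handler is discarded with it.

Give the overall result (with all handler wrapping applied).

Answer: 28

Working:
put(12) @ H0 ⇒ s:=12
throw(2) @ H1 caught ⇒ 28
= 28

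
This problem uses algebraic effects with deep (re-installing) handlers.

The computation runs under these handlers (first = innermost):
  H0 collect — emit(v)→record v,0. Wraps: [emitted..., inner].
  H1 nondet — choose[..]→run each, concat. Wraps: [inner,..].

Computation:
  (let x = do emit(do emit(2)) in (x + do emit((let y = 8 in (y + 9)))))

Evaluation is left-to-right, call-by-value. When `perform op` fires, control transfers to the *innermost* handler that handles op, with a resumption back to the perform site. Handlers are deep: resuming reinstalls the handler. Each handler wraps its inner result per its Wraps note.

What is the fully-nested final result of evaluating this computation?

Answer: [[2, 0, 17, 0]]

Working:
emit(2) @ H0 ⇒ out+=2
emit(0) @ H0 ⇒ out+=0
emit(17) @ H0 ⇒ out+=17
H0 returns [2, 0, 17, 0]
H1 returns [[2, 0, 17, 0]]
= [[2, 0, 17, 0]]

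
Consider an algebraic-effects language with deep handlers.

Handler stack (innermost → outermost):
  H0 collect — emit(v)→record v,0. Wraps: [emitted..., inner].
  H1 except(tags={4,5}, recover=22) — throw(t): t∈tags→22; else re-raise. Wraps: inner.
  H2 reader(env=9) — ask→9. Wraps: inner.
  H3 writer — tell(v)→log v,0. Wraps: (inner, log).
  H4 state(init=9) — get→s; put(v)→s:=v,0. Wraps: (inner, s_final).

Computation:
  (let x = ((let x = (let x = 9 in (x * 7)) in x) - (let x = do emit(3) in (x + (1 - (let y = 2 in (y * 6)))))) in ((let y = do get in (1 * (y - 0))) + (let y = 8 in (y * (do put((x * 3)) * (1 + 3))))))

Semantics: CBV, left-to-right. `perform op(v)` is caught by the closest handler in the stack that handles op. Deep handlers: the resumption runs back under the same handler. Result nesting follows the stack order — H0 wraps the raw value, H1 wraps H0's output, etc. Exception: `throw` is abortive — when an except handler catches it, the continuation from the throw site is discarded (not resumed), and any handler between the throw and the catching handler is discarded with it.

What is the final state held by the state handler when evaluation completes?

Answer: 222

Evaluation trace:
emit(3) @ H0 ⇒ out+=3
get @ H4 ⇒ 9
put(222) @ H4 ⇒ s:=222
H0 returns [3, 9]
H1 returns [3, 9]
H2 returns [3, 9]
H3 returns ([3, 9], ())
H4 returns (([3, 9], ()), 222)
= (([3, 9], ()), 222)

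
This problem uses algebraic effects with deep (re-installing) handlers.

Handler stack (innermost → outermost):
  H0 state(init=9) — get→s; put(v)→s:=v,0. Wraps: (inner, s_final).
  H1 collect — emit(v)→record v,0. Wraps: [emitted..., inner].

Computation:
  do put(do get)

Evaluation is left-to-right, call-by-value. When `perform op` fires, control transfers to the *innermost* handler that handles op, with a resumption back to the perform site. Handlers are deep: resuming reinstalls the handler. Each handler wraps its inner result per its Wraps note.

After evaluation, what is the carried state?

Answer: 9

Working:
get @ H0 ⇒ 9
put(9) @ H0 ⇒ s:=9
H0 returns (0, 9)
H1 returns [(0, 9)]
= [(0, 9)]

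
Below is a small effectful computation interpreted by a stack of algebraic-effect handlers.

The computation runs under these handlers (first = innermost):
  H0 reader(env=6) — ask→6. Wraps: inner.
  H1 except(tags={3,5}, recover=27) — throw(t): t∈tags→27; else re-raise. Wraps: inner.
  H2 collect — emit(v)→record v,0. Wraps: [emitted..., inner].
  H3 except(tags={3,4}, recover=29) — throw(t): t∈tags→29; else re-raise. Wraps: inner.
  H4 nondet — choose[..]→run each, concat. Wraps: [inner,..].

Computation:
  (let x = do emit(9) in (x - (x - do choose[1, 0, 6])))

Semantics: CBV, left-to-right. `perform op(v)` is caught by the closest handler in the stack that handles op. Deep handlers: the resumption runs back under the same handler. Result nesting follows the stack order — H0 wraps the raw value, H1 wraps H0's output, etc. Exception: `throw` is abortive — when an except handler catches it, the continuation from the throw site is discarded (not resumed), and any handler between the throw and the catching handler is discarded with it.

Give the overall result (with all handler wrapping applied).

Working:
emit(9) @ H2 ⇒ out+=9
choose[1, 0, 6] @ H4
  branch[0] choose=1:
    H0 returns 1
    H1 returns 1
    H2 returns [9, 1]
    H3 returns [9, 1]
    H4 returns [[9, 1]]
  branch[1] choose=0:
    H0 returns 0
    H1 returns 0
    H2 returns [9, 0]
    H3 returns [9, 0]
    H4 returns [[9, 0]]
  branch[2] choose=6:
    H0 returns 6
    H1 returns 6
    H2 returns [9, 6]
    H3 returns [9, 6]
    H4 returns [[9, 6]]
= [[9, 1], [9, 0], [9, 6]]

Answer: [[9, 1], [9, 0], [9, 6]]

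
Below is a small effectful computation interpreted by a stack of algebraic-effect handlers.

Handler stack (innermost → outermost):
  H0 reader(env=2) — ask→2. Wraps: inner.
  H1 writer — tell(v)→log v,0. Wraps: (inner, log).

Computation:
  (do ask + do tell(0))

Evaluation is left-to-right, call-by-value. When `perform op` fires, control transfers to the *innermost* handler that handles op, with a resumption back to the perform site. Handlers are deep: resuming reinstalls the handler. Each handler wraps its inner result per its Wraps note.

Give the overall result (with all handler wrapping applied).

Answer: (2, (0))

Working:
ask @ H0 ⇒ 2
tell(0) @ H1 ⇒ log+=0
H0 returns 2
H1 returns (2, (0))
= (2, (0))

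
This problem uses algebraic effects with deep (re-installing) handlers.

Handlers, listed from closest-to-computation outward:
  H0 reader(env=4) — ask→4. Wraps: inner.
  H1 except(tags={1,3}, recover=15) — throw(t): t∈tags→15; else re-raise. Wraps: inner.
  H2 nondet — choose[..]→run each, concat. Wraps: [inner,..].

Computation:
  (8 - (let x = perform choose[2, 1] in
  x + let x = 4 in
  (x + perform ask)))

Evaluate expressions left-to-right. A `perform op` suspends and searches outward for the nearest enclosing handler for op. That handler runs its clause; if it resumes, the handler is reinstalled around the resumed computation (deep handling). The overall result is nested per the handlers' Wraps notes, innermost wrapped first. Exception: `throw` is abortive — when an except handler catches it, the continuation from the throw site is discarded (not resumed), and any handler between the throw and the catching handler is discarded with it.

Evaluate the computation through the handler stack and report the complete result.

Answer: [-2, -1]

Working:
choose[2, 1] @ H2
  branch[0] choose=2:
    ask @ H0 ⇒ 4
    H0 returns -2
    H1 returns -2
    H2 returns [-2]
  branch[1] choose=1:
    ask @ H0 ⇒ 4
    H0 returns -1
    H1 returns -1
    H2 returns [-1]
= [-2, -1]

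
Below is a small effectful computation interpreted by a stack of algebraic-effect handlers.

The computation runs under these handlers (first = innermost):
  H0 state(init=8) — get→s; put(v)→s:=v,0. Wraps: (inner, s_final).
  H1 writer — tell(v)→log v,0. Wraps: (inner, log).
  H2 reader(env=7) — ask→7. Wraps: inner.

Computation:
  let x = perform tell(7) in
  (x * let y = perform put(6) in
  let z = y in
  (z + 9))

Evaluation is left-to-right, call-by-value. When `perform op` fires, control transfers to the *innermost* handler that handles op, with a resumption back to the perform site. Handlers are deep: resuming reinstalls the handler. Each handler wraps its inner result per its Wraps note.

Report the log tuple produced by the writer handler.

Answer: (7)

Working:
tell(7) @ H1 ⇒ log+=7
put(6) @ H0 ⇒ s:=6
H0 returns (0, 6)
H1 returns ((0, 6), (7))
H2 returns ((0, 6), (7))
= ((0, 6), (7))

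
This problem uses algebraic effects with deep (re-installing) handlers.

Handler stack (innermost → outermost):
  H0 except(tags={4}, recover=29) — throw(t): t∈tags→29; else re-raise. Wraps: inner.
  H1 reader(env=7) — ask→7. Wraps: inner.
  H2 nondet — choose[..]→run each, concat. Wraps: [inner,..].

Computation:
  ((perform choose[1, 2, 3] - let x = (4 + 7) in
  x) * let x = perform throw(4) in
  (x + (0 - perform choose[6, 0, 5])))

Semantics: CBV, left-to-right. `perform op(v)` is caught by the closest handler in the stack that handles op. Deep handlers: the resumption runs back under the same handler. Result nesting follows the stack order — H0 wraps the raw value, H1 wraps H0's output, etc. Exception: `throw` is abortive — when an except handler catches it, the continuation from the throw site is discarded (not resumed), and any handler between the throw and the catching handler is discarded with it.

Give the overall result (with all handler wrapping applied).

Answer: [29, 29, 29]

Working:
choose[1, 2, 3] @ H2
  branch[0] choose=1:
    throw(4) @ H0 caught ⇒ 29
    H1 returns 29
    H2 returns [29]
  branch[1] choose=2:
    throw(4) @ H0 caught ⇒ 29
    H1 returns 29
    H2 returns [29]
  branch[2] choose=3:
    throw(4) @ H0 caught ⇒ 29
    H1 returns 29
    H2 returns [29]
= [29, 29, 29]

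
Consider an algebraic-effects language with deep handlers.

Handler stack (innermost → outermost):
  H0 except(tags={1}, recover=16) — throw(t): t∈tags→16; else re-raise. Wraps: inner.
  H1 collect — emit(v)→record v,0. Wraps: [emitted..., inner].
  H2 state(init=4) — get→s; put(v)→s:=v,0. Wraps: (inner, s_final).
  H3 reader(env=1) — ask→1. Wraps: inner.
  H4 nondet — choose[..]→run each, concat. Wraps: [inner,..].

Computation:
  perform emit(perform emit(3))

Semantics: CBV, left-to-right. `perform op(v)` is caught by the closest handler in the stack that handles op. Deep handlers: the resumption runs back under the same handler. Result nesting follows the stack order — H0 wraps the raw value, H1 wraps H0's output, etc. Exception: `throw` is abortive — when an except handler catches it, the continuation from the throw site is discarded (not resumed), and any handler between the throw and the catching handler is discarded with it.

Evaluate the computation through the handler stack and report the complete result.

Step-by-step:
emit(3) @ H1 ⇒ out+=3
emit(0) @ H1 ⇒ out+=0
H0 returns 0
H1 returns [3, 0, 0]
H2 returns ([3, 0, 0], 4)
H3 returns ([3, 0, 0], 4)
H4 returns [([3, 0, 0], 4)]
= [([3, 0, 0], 4)]

Answer: [([3, 0, 0], 4)]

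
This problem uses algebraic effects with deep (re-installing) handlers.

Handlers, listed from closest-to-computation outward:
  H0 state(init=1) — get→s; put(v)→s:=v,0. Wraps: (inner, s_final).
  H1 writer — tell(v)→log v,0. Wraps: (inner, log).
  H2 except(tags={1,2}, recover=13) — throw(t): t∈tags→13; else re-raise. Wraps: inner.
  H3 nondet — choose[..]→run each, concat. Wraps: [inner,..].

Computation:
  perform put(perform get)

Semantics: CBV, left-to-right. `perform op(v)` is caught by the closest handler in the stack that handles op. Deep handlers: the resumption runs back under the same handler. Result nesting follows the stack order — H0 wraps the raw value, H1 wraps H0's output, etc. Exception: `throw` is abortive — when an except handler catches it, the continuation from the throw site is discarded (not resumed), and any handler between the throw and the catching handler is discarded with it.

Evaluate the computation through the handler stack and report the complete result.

Working:
get @ H0 ⇒ 1
put(1) @ H0 ⇒ s:=1
H0 returns (0, 1)
H1 returns ((0, 1), ())
H2 returns ((0, 1), ())
H3 returns [((0, 1), ())]
= [((0, 1), ())]

Answer: [((0, 1), ())]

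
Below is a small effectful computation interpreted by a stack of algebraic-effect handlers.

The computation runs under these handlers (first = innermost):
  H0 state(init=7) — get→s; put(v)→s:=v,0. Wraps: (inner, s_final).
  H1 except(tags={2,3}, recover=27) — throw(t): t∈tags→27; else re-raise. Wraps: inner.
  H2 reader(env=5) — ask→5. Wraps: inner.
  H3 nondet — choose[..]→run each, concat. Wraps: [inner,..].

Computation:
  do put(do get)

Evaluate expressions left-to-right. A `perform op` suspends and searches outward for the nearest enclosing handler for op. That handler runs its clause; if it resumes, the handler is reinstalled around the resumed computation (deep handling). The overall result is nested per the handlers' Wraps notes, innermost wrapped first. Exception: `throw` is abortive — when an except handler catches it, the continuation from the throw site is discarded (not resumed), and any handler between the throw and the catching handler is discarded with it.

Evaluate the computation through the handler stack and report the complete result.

Answer: [(0, 7)]

Working:
get @ H0 ⇒ 7
put(7) @ H0 ⇒ s:=7
H0 returns (0, 7)
H1 returns (0, 7)
H2 returns (0, 7)
H3 returns [(0, 7)]
= [(0, 7)]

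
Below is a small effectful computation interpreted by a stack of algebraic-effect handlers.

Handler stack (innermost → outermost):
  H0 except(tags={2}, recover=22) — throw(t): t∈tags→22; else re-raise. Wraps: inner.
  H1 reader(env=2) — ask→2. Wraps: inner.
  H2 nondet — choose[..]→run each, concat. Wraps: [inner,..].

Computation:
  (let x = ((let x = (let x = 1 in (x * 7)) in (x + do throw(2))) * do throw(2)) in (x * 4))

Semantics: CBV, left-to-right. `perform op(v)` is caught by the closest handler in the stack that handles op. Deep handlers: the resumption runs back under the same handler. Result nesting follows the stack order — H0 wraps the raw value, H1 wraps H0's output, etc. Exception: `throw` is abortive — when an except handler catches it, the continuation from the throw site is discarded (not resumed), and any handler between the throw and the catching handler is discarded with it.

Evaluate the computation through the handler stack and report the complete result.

Evaluation trace:
throw(2) @ H0 caught ⇒ 22
H1 returns 22
H2 returns [22]
= [22]

Answer: [22]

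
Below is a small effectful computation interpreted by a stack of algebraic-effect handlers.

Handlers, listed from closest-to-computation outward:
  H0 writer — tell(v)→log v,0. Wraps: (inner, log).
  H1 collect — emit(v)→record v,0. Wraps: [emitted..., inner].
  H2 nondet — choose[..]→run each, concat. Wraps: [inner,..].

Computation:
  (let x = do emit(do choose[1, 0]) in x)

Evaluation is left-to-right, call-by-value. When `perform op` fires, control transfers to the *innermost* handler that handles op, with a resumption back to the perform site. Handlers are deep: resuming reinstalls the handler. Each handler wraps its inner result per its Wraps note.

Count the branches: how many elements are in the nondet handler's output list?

Answer: 2

Working:
choose[1, 0] @ H2
  branch[0] choose=1:
    emit(1) @ H1 ⇒ out+=1
    H0 returns (0, ())
    H1 returns [1, (0, ())]
    H2 returns [[1, (0, ())]]
  branch[1] choose=0:
    emit(0) @ H1 ⇒ out+=0
    H0 returns (0, ())
    H1 returns [0, (0, ())]
    H2 returns [[0, (0, ())]]
= [[1, (0, ())], [0, (0, ())]]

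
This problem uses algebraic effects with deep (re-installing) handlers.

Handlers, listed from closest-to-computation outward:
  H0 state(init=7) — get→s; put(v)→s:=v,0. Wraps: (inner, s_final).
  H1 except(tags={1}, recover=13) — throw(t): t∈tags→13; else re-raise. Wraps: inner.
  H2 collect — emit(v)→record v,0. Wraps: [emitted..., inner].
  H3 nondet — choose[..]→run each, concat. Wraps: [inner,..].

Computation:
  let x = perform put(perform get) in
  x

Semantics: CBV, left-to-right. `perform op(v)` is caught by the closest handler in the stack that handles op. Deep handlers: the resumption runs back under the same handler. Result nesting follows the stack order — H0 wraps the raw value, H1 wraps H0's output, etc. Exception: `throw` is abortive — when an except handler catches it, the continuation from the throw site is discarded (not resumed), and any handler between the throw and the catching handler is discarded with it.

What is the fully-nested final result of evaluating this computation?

Evaluation trace:
get @ H0 ⇒ 7
put(7) @ H0 ⇒ s:=7
H0 returns (0, 7)
H1 returns (0, 7)
H2 returns [(0, 7)]
H3 returns [[(0, 7)]]
= [[(0, 7)]]

Answer: [[(0, 7)]]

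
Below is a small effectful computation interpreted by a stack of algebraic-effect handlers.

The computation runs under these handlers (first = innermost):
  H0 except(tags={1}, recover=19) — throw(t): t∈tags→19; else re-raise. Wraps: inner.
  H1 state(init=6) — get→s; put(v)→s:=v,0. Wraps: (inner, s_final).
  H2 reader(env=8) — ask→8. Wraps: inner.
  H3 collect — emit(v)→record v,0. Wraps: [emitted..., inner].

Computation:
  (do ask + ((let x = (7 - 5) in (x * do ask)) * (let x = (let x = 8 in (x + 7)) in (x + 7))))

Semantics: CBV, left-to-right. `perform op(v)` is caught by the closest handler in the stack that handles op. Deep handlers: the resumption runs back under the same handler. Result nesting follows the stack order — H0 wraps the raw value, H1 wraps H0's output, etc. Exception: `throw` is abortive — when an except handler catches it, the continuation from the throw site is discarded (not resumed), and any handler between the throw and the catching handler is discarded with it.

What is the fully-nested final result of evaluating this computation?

Evaluation trace:
ask @ H2 ⇒ 8
ask @ H2 ⇒ 8
H0 returns 360
H1 returns (360, 6)
H2 returns (360, 6)
H3 returns [(360, 6)]
= [(360, 6)]

Answer: [(360, 6)]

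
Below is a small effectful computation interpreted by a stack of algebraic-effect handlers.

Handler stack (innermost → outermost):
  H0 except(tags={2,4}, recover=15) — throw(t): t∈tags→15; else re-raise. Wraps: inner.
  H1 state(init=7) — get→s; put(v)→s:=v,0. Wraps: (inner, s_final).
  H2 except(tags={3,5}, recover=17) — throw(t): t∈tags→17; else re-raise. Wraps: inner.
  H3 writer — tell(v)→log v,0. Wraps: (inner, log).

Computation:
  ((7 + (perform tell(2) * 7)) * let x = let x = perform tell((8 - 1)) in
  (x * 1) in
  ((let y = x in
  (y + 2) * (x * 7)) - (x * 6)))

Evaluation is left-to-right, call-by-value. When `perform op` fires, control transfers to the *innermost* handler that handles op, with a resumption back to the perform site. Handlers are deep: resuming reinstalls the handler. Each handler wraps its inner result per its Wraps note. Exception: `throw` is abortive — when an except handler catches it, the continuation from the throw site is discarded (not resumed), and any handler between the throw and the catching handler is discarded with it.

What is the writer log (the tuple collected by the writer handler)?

Answer: (2, 7)

Step-by-step:
tell(2) @ H3 ⇒ log+=2
tell(7) @ H3 ⇒ log+=7
H0 returns 0
H1 returns (0, 7)
H2 returns (0, 7)
H3 returns ((0, 7), (2, 7))
= ((0, 7), (2, 7))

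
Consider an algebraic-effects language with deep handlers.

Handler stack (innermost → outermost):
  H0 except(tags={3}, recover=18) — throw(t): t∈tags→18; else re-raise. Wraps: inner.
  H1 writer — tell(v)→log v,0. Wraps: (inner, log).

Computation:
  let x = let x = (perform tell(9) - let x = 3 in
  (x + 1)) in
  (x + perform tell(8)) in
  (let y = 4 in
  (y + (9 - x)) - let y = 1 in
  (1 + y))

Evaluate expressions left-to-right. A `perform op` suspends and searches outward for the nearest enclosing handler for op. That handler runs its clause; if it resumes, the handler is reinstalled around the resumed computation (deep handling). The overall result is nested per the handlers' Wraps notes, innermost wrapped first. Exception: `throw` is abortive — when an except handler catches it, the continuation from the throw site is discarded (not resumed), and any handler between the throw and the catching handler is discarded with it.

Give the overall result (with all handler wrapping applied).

Answer: (15, (9, 8))

Working:
tell(9) @ H1 ⇒ log+=9
tell(8) @ H1 ⇒ log+=8
H0 returns 15
H1 returns (15, (9, 8))
= (15, (9, 8))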